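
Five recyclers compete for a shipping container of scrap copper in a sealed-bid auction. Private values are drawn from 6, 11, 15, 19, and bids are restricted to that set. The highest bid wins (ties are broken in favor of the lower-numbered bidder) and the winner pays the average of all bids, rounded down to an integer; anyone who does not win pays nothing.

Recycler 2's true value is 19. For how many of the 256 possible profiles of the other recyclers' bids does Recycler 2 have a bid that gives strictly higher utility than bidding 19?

54

Others bid (6, 6, 6, 6): truth gives 11; bid 11 gives 12 > 11. Violating.
Others bid (6, 6, 6, 11): truth gives 10; bid 11 gives 11 > 10. Violating.
Others bid (6, 6, 6, 15): truth gives 9; bid 15 gives 10 > 9. Violating.
Others bid (6, 6, 11, 6): truth gives 10; bid 11 gives 11 > 10. Violating.
Others bid (6, 6, 6, 19): truth gives 8; no alternative beats it.
Others bid (6, 6, 11, 19): truth gives 7; no alternative beats it.
(Checking all 256 profiles: 54 have a profitable deviation, 202 do not.)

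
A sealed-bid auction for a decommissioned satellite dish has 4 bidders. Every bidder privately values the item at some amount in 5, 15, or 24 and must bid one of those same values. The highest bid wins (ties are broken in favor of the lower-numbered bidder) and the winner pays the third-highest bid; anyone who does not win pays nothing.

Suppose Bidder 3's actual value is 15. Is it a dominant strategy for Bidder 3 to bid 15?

No

Consider the case where Bidder 1 bids 5, Bidder 2 bids 5 and Bidder 4 bids 24.
Truthful bid 15: loses, pays 0, utility 0.
Bid 24 instead: wins, pays 5, utility 15 - 5 = 10.
Since 10 > 0, bidding 24 is strictly better here, so truthful bidding is not dominant.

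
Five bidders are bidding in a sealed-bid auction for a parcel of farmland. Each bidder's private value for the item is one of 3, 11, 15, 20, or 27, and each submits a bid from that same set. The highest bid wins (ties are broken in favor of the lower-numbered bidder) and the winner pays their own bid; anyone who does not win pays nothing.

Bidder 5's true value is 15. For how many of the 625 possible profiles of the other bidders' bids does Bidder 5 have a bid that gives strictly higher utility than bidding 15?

Others bid (3, 3, 3, 3): truth gives 0; bid 11 gives 4 > 0. Violating.
Others bid (3, 3, 3, 11): truth gives 0; no alternative beats it.
Others bid (3, 3, 3, 15): truth gives 0; no alternative beats it.
(Checking all 625 profiles: 1 has a profitable deviation, 624 do not.)

1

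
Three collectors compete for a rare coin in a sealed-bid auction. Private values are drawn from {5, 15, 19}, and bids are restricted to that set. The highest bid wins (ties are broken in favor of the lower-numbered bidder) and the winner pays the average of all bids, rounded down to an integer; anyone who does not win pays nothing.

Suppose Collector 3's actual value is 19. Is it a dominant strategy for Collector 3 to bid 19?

Consider the case where Collector 1 bids 5 and Collector 2 bids 5.
Truthful bid 19: wins, pays 9, utility 19 - 9 = 10.
Bid 15 instead: wins, pays 8, utility 19 - 8 = 11.
Since 11 > 10, bidding 15 is strictly better here, so truthful bidding is not dominant.

No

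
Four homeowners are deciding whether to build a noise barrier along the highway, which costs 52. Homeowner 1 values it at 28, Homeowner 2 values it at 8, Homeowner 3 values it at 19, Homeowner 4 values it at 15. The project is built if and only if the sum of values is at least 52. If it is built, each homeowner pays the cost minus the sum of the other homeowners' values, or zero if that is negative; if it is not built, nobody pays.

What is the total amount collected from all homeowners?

11

Total value 70 ≥ cost 52, so it is built.
Homeowner 1: others sum to 42; max(0, 52 - 42) = 10.
Homeowner 2: others sum to 62; max(0, 52 - 62) = 0.
Homeowner 3: others sum to 51; max(0, 52 - 51) = 1.
Homeowner 4: others sum to 55; max(0, 52 - 55) = 0.
Total collected = 10 + 0 + 1 + 0 = 11.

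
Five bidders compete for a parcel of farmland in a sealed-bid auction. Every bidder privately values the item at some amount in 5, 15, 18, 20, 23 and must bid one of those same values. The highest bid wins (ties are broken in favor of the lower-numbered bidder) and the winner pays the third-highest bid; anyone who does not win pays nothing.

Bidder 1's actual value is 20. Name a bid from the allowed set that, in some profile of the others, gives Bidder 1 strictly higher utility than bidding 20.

23

Suppose Bidder 2 bids 5, Bidder 3 bids 5, Bidder 4 bids 5 and Bidder 5 bids 23.
Bid 20: loses, pays 0, utility 0.
Bid 23: wins, pays 5, utility 20 - 5 = 15.
So bidding 23 beats truth here (15 > 0).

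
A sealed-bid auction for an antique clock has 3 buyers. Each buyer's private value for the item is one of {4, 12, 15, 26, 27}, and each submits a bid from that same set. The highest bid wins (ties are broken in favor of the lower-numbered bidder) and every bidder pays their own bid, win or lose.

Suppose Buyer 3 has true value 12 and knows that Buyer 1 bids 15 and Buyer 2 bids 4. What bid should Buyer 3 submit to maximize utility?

4

Bid 4: loses but pays 4, utility -4.
Bid 12: loses but pays 12, utility -12.
Bid 15: loses but pays 15, utility -15.
Bid 26: wins, pays 26, utility 12 - 26 = -14.
Bid 27: wins, pays 27, utility 12 - 27 = -15.
The best choice is 4 with utility -4.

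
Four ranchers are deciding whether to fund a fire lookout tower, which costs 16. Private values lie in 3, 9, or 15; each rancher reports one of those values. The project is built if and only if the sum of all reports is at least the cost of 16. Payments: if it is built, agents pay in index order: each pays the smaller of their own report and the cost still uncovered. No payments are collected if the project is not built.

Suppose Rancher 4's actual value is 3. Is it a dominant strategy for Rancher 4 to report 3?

Check each profile of the others' reports and compare truth against every alternative report.
Others report (3, 3, 3): truth gives 0, best alternative gives -4.
Others report (3, 3, 15): truth gives 3, best alternative gives 3.
Others report (3, 9, 9): truth gives 3, best alternative gives 3.
Others report (3, 9, 15): truth gives 3, best alternative gives 3.
Others report (3, 15, 3): truth gives 3, best alternative gives 3.
Others report (3, 15, 9): truth gives 3, best alternative gives 3.
(Remaining 21 profiles checked similarly; truth is weakly best in each.)
In every case the truthful report is at least as good as any alternative, so it is a dominant strategy.

Yes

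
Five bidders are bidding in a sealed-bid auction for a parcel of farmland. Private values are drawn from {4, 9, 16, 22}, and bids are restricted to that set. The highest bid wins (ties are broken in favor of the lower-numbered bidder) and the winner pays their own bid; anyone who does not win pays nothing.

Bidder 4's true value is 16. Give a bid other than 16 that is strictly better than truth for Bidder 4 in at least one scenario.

Suppose Bidder 1 bids 4, Bidder 2 bids 4, Bidder 3 bids 4 and Bidder 5 bids 4.
Bid 16: wins, pays 16, utility 16 - 16 = 0.
Bid 9: wins, pays 9, utility 16 - 9 = 7.
So bidding 9 beats truth here (7 > 0).

9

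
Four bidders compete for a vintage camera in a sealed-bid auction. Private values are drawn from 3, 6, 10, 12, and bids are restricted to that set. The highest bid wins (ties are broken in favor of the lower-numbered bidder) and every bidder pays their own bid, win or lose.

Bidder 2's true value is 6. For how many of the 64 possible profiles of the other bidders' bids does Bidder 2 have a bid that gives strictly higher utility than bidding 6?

Others bid (3, 3, 10): truth gives -6; bid 3 gives -3 > -6. Violating.
Others bid (3, 3, 12): truth gives -6; bid 3 gives -3 > -6. Violating.
Others bid (3, 6, 10): truth gives -6; bid 3 gives -3 > -6. Violating.
Others bid (3, 6, 12): truth gives -6; bid 3 gives -3 > -6. Violating.
Others bid (3, 3, 3): truth gives 0; no alternative beats it.
Others bid (3, 3, 6): truth gives 0; no alternative beats it.
(Checking all 64 profiles: 60 have a profitable deviation, 4 do not.)

60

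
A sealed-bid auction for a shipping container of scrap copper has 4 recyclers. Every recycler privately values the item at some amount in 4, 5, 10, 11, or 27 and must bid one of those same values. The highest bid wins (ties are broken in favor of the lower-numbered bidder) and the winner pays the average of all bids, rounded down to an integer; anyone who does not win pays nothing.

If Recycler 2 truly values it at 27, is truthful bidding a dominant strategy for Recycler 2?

Consider the case where Recycler 1 bids 4, Recycler 3 bids 4 and Recycler 4 bids 4.
Truthful bid 27: wins, pays 9, utility 27 - 9 = 18.
Bid 5 instead: wins, pays 4, utility 27 - 4 = 23.
Since 23 > 18, bidding 5 is strictly better here, so truthful bidding is not dominant.

No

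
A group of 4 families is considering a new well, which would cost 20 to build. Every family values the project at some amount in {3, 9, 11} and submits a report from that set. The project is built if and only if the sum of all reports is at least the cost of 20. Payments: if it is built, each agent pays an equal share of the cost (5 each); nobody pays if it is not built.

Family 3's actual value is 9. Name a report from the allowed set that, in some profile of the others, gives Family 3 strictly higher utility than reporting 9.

11

Suppose Family 1 reports 3, Family 2 reports 3 and Family 4 reports 3.
Report 9: project not built, utility 0.
Report 11: project built, pays 5, utility 9 - 5 = 4.
So reporting 11 beats truth here (4 > 0).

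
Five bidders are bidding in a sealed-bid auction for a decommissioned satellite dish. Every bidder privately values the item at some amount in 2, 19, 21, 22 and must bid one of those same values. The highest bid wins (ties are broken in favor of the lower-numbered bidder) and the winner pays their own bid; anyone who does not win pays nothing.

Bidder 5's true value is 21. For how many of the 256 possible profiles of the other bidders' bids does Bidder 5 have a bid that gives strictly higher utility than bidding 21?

1

Others bid (2, 2, 2, 2): truth gives 0; bid 19 gives 2 > 0. Violating.
Others bid (2, 2, 2, 19): truth gives 0; no alternative beats it.
Others bid (2, 2, 2, 21): truth gives 0; no alternative beats it.
(Checking all 256 profiles: 1 has a profitable deviation, 255 do not.)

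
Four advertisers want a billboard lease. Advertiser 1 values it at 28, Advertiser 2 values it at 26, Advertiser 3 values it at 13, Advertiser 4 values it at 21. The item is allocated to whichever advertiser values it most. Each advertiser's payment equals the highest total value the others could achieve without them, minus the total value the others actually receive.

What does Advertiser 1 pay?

Advertiser 1 has the highest value and receives the item.
Without Advertiser 1, the item would go to the next-highest value, 26, so the others could achieve 26.
With Advertiser 1 present and winning, the others receive nothing, so their total is 0.
Payment = 26 - 0 = 26.

26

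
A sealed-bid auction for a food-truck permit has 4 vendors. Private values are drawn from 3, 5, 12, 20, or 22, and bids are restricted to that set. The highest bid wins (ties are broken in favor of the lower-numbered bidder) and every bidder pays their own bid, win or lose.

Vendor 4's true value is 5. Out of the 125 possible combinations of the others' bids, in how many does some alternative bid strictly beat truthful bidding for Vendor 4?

Others bid (3, 3, 5): truth gives -5; bid 3 gives -3 > -5. Violating.
Others bid (3, 3, 12): truth gives -5; bid 3 gives -3 > -5. Violating.
Others bid (3, 3, 20): truth gives -5; bid 3 gives -3 > -5. Violating.
Others bid (3, 3, 22): truth gives -5; bid 3 gives -3 > -5. Violating.
Others bid (3, 3, 3): truth gives 0; no alternative beats it.
(Checking all 125 profiles: 124 have a profitable deviation, 1 does not.)

124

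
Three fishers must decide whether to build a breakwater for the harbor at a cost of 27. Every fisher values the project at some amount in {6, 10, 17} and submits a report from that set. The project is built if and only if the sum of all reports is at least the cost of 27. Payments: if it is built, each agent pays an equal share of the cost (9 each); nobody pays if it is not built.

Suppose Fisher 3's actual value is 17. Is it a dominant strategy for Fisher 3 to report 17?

Yes

Check each profile of the others' reports and compare truth against every alternative report.
Others report (6, 6): truth gives 8, best alternative gives 0.
Others report (6, 10): truth gives 8, best alternative gives 0.
Others report (10, 6): truth gives 8, best alternative gives 0.
Others report (6, 17): truth gives 8, best alternative gives 8.
Others report (10, 10): truth gives 8, best alternative gives 8.
Others report (10, 17): truth gives 8, best alternative gives 8.
(Remaining 3 profiles checked similarly; truth is weakly best in each.)
In every case the truthful report is at least as good as any alternative, so it is a dominant strategy.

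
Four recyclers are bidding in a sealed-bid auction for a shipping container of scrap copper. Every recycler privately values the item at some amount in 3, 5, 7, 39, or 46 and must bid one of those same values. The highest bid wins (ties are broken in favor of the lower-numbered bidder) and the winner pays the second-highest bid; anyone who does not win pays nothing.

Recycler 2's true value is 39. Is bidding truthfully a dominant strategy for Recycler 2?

Yes

Check each profile of the others' bids and compare truth against every alternative bid.
Others bid (3, 3, 3): truth gives 36, best alternative gives 36.
Others bid (3, 3, 5): truth gives 34, best alternative gives 34.
Others bid (3, 5, 3): truth gives 34, best alternative gives 34.
Others bid (3, 5, 5): truth gives 34, best alternative gives 34.
Others bid (5, 3, 3): truth gives 34, best alternative gives 34.
Others bid (5, 3, 5): truth gives 34, best alternative gives 34.
(Remaining 119 profiles checked similarly; truth is weakly best in each.)
In every case the truthful bid is at least as good as any alternative, so it is a dominant strategy.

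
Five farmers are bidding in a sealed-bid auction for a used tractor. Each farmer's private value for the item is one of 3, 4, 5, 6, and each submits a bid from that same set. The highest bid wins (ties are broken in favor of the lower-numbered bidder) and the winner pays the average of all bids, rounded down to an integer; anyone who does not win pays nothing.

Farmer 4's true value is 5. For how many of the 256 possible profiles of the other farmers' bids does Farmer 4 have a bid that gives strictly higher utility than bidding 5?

69

Others bid (3, 3, 3, 6): truth gives 0; bid 6 gives 1 > 0. Violating.
Others bid (3, 3, 4, 6): truth gives 0; bid 6 gives 1 > 0. Violating.
Others bid (3, 3, 5, 3): truth gives 0; bid 6 gives 1 > 0. Violating.
Others bid (3, 3, 5, 4): truth gives 0; bid 6 gives 1 > 0. Violating.
Others bid (3, 3, 3, 3): truth gives 2; no alternative beats it.
Others bid (3, 3, 3, 4): truth gives 2; no alternative beats it.
(Checking all 256 profiles: 69 have a profitable deviation, 187 do not.)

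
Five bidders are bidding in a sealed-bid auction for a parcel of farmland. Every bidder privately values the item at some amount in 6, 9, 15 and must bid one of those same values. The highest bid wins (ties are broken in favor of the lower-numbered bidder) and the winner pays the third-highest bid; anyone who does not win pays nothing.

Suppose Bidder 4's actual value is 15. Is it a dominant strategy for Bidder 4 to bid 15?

Check each profile of the others' bids and compare truth against every alternative bid.
Others bid (6, 6, 6, 15): truth gives 9, best alternative gives 0.
Others bid (6, 6, 9, 6): truth gives 9, best alternative gives 0.
Others bid (6, 9, 6, 6): truth gives 9, best alternative gives 0.
Others bid (9, 6, 6, 6): truth gives 9, best alternative gives 0.
Others bid (6, 6, 9, 9): truth gives 6, best alternative gives 0.
Others bid (6, 6, 9, 15): truth gives 6, best alternative gives 0.
(Remaining 75 profiles checked similarly; truth is weakly best in each.)
In every case the truthful bid is at least as good as any alternative, so it is a dominant strategy.

Yes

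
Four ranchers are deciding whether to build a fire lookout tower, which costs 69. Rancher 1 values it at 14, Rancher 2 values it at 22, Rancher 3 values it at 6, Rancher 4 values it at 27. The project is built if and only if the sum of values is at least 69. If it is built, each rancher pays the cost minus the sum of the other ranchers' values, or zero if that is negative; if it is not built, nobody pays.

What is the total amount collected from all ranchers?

Total value 69 ≥ cost 69, so it is built.
Rancher 1: others sum to 55; max(0, 69 - 55) = 14.
Rancher 2: others sum to 47; max(0, 69 - 47) = 22.
Rancher 3: others sum to 63; max(0, 69 - 63) = 6.
Rancher 4: others sum to 42; max(0, 69 - 42) = 27.
Total collected = 14 + 22 + 6 + 27 = 69.

69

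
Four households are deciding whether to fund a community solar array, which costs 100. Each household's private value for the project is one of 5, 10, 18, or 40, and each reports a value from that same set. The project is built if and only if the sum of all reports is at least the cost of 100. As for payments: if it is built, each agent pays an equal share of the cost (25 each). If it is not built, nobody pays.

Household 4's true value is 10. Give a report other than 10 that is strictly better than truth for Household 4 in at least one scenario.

Suppose Household 1 reports 10, Household 2 reports 40 and Household 3 reports 40.
Report 10: project built, pays 25, utility 10 - 25 = -15.
Report 5: project not built, utility 0.
So reporting 5 beats truth here (0 > -15).

5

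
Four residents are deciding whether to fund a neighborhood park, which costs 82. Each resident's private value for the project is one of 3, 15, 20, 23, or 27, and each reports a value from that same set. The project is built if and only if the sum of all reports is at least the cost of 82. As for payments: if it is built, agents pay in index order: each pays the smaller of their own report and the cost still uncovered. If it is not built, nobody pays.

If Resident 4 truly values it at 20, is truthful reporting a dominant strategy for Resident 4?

Check each profile of the others' reports and compare truth against every alternative report.
Others report (27, 27, 27): truth gives 19, best alternative gives 19.
Others report (23, 27, 27): truth gives 15, best alternative gives 15.
Others report (27, 23, 27): truth gives 15, best alternative gives 15.
Others report (27, 27, 23): truth gives 15, best alternative gives 15.
Others report (20, 27, 27): truth gives 12, best alternative gives 12.
Others report (27, 20, 27): truth gives 12, best alternative gives 12.
(Remaining 119 profiles checked similarly; truth is weakly best in each.)
In every case the truthful report is at least as good as any alternative, so it is a dominant strategy.

Yes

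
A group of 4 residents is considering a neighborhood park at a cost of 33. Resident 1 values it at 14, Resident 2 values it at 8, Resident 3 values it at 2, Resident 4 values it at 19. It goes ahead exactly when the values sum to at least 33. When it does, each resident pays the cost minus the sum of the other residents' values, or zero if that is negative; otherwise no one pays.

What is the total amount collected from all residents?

13

Total value 43 ≥ cost 33, so it is built.
Resident 1: others sum to 29; max(0, 33 - 29) = 4.
Resident 2: others sum to 35; max(0, 33 - 35) = 0.
Resident 3: others sum to 41; max(0, 33 - 41) = 0.
Resident 4: others sum to 24; max(0, 33 - 24) = 9.
Total collected = 4 + 0 + 0 + 9 = 13.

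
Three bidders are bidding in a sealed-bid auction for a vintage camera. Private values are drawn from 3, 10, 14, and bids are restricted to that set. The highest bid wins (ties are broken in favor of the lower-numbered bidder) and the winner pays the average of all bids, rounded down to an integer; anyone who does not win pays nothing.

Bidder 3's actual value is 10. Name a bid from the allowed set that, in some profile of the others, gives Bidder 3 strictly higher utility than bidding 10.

14

Suppose Bidder 1 bids 3 and Bidder 2 bids 10.
Bid 10: loses, pays 0, utility 0.
Bid 14: wins, pays 9, utility 10 - 9 = 1.
So bidding 14 beats truth here (1 > 0).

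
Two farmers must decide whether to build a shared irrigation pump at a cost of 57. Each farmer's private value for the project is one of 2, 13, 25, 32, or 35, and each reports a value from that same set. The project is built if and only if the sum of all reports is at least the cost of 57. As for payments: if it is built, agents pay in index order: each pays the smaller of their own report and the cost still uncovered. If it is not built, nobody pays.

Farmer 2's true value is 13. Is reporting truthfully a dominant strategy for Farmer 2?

Check each profile of the others' reports and compare truth against every alternative report.
Others report (2): truth gives 0, best alternative gives 0.
Others report (13): truth gives 0, best alternative gives 0.
Others report (25): truth gives 0, best alternative gives 0.
Others report (32): truth gives 0, best alternative gives 0.
Others report (35): truth gives 0, best alternative gives 0.
In every case the truthful report is at least as good as any alternative, so it is a dominant strategy.

Yes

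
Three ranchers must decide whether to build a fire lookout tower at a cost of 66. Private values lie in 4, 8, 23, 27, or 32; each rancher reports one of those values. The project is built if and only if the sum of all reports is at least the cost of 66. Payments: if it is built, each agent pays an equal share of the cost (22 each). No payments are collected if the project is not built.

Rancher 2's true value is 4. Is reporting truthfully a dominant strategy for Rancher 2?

Yes

Check each profile of the others' reports and compare truth against every alternative report.
Others report (27, 32): truth gives 0, best alternative gives -18.
Others report (32, 27): truth gives 0, best alternative gives -18.
Others report (32, 32): truth gives -18, best alternative gives -18.
Others report (4, 4): truth gives 0, best alternative gives 0.
Others report (4, 8): truth gives 0, best alternative gives 0.
Others report (4, 23): truth gives 0, best alternative gives 0.
(Remaining 19 profiles checked similarly; truth is weakly best in each.)
In every case the truthful report is at least as good as any alternative, so it is a dominant strategy.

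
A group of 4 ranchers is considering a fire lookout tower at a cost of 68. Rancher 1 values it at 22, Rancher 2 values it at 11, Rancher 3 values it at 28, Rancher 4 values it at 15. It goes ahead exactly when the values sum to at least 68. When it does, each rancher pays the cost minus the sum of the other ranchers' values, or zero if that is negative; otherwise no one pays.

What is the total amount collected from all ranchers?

44

Total value 76 ≥ cost 68, so it is built.
Rancher 1: others sum to 54; max(0, 68 - 54) = 14.
Rancher 2: others sum to 65; max(0, 68 - 65) = 3.
Rancher 3: others sum to 48; max(0, 68 - 48) = 20.
Rancher 4: others sum to 61; max(0, 68 - 61) = 7.
Total collected = 14 + 3 + 20 + 7 = 44.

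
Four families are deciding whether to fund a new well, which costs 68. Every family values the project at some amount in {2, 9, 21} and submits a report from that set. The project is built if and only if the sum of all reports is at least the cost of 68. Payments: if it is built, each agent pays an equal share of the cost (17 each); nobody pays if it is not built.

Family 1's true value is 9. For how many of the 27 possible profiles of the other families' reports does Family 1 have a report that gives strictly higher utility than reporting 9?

Others report (21, 21, 21): truth gives -8; report 2 gives 0 > -8. Violating.
Others report (2, 2, 2): truth gives 0; no alternative beats it.
Others report (2, 2, 9): truth gives 0; no alternative beats it.
(Checking all 27 profiles: 1 has a profitable deviation, 26 do not.)

1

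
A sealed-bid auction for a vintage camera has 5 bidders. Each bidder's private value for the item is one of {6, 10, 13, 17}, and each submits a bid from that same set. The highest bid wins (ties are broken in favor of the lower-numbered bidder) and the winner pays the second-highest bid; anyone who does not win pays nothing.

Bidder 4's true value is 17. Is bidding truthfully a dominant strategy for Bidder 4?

Check each profile of the others' bids and compare truth against every alternative bid.
Others bid (6, 6, 13, 6): truth gives 4, best alternative gives 0.
Others bid (6, 6, 13, 10): truth gives 4, best alternative gives 0.
Others bid (6, 6, 13, 13): truth gives 4, best alternative gives 0.
Others bid (6, 10, 13, 6): truth gives 4, best alternative gives 0.
Others bid (6, 10, 13, 10): truth gives 4, best alternative gives 0.
Others bid (6, 10, 13, 13): truth gives 4, best alternative gives 0.
(Remaining 250 profiles checked similarly; truth is weakly best in each.)
In every case the truthful bid is at least as good as any alternative, so it is a dominant strategy.

Yes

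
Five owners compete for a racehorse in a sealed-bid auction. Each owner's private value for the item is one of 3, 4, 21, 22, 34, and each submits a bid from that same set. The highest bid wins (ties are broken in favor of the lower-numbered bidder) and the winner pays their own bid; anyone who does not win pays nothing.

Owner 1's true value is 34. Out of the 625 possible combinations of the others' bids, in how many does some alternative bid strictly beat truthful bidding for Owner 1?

256

Others bid (3, 3, 3, 3): truth gives 0; bid 3 gives 31 > 0. Violating.
Others bid (3, 3, 3, 4): truth gives 0; bid 4 gives 30 > 0. Violating.
Others bid (3, 3, 3, 21): truth gives 0; bid 21 gives 13 > 0. Violating.
Others bid (3, 3, 3, 22): truth gives 0; bid 22 gives 12 > 0. Violating.
Others bid (3, 3, 3, 34): truth gives 0; no alternative beats it.
Others bid (3, 3, 4, 34): truth gives 0; no alternative beats it.
(Checking all 625 profiles: 256 have a profitable deviation, 369 do not.)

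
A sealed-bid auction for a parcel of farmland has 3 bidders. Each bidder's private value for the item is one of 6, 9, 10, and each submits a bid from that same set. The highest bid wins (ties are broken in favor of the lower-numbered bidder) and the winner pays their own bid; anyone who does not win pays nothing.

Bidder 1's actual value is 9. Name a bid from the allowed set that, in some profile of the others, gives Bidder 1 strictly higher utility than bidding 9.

Suppose Bidder 2 bids 6 and Bidder 3 bids 6.
Bid 9: wins, pays 9, utility 9 - 9 = 0.
Bid 6: wins, pays 6, utility 9 - 6 = 3.
So bidding 6 beats truth here (3 > 0).

6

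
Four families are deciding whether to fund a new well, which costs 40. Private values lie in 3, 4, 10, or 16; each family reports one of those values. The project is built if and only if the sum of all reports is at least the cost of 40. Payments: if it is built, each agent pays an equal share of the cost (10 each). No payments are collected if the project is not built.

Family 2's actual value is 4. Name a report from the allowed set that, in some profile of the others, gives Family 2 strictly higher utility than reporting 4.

Suppose Family 1 reports 4, Family 3 reports 16 and Family 4 reports 16.
Report 4: project built, pays 10, utility 4 - 10 = -6.
Report 3: project not built, utility 0.
So reporting 3 beats truth here (0 > -6).

3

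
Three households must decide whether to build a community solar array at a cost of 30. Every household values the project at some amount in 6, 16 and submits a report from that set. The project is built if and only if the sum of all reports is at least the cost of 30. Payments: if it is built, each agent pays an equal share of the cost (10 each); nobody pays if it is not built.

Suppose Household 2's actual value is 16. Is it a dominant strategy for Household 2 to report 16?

Check each profile of the others' reports and compare truth against every alternative report.
Others report (6, 16): truth gives 6, best alternative gives 0.
Others report (16, 6): truth gives 6, best alternative gives 0.
Others report (16, 16): truth gives 6, best alternative gives 6.
Others report (6, 6): truth gives 0, best alternative gives 0.
In every case the truthful report is at least as good as any alternative, so it is a dominant strategy.

Yes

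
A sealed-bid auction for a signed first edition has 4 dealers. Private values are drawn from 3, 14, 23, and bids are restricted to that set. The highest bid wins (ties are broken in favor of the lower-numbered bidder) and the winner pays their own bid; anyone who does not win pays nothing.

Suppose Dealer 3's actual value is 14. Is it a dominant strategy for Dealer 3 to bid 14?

Check each profile of the others' bids and compare truth against every alternative bid.
Others bid (3, 3, 3): truth gives 0, best alternative gives 0.
Others bid (3, 3, 14): truth gives 0, best alternative gives 0.
Others bid (3, 3, 23): truth gives 0, best alternative gives 0.
Others bid (3, 14, 3): truth gives 0, best alternative gives 0.
Others bid (3, 14, 14): truth gives 0, best alternative gives 0.
Others bid (3, 14, 23): truth gives 0, best alternative gives 0.
(Remaining 21 profiles checked similarly; truth is weakly best in each.)
In every case the truthful bid is at least as good as any alternative, so it is a dominant strategy.

Yes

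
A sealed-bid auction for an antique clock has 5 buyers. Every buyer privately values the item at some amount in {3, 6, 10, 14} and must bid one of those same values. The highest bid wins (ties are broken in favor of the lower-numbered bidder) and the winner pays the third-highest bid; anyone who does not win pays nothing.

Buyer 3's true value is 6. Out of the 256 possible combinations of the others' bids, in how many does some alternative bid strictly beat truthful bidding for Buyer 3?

8

Others bid (3, 3, 3, 10): truth gives 0; bid 10 gives 3 > 0. Violating.
Others bid (3, 3, 3, 14): truth gives 0; bid 14 gives 3 > 0. Violating.
Others bid (3, 3, 10, 3): truth gives 0; bid 10 gives 3 > 0. Violating.
Others bid (3, 3, 14, 3): truth gives 0; bid 14 gives 3 > 0. Violating.
Others bid (3, 3, 3, 3): truth gives 3; no alternative beats it.
Others bid (3, 3, 3, 6): truth gives 3; no alternative beats it.
(Checking all 256 profiles: 8 have a profitable deviation, 248 do not.)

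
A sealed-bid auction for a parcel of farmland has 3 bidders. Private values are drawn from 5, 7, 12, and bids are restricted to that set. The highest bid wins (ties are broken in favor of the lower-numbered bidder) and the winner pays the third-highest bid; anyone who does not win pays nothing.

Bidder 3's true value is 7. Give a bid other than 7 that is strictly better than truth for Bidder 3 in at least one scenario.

Suppose Bidder 1 bids 5 and Bidder 2 bids 7.
Bid 7: loses, pays 0, utility 0.
Bid 12: wins, pays 5, utility 7 - 5 = 2.
So bidding 12 beats truth here (2 > 0).

12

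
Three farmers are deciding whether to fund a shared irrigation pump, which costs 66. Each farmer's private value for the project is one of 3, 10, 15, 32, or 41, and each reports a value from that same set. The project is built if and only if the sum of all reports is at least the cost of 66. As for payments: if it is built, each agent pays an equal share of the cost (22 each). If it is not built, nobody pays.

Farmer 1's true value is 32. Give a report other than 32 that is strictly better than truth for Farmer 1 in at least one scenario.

Suppose Farmer 2 reports 10 and Farmer 3 reports 15.
Report 32: project not built, utility 0.
Report 41: project built, pays 22, utility 32 - 22 = 10.
So reporting 41 beats truth here (10 > 0).

41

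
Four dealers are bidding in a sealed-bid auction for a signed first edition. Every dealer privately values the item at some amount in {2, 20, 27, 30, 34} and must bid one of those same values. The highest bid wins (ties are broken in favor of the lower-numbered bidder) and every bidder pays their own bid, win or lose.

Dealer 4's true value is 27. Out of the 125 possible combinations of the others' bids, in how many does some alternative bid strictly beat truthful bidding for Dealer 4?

118

Others bid (2, 2, 2): truth gives 0; bid 20 gives 7 > 0. Violating.
Others bid (2, 2, 27): truth gives -27; bid 2 gives -2 > -27. Violating.
Others bid (2, 2, 30): truth gives -27; bid 2 gives -2 > -27. Violating.
Others bid (2, 2, 34): truth gives -27; bid 2 gives -2 > -27. Violating.
Others bid (2, 2, 20): truth gives 0; no alternative beats it.
Others bid (2, 20, 2): truth gives 0; no alternative beats it.
(Checking all 125 profiles: 118 have a profitable deviation, 7 do not.)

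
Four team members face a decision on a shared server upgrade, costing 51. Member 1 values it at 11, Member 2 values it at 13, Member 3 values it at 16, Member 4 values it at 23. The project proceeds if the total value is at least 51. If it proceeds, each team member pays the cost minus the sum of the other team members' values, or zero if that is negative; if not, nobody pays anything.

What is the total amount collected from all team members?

16

Total value 63 ≥ cost 51, so it is built.
Member 1: others sum to 52; max(0, 51 - 52) = 0.
Member 2: others sum to 50; max(0, 51 - 50) = 1.
Member 3: others sum to 47; max(0, 51 - 47) = 4.
Member 4: others sum to 40; max(0, 51 - 40) = 11.
Total collected = 0 + 1 + 4 + 11 = 16.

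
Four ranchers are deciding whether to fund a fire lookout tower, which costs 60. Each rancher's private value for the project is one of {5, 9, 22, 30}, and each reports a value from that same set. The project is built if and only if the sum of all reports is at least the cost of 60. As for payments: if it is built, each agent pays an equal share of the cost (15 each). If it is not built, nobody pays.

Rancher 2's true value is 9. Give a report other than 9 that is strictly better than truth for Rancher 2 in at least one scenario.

Suppose Rancher 1 reports 9, Rancher 3 reports 22 and Rancher 4 reports 22.
Report 9: project built, pays 15, utility 9 - 15 = -6.
Report 5: project not built, utility 0.
So reporting 5 beats truth here (0 > -6).

5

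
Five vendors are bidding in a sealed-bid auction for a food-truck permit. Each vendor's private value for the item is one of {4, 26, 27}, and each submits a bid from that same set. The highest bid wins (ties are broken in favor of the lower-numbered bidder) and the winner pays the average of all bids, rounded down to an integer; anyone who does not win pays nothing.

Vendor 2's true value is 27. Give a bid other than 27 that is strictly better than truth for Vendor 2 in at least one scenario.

26

Suppose Vendor 1 bids 4, Vendor 3 bids 4, Vendor 4 bids 4 and Vendor 5 bids 26.
Bid 27: wins, pays 13, utility 27 - 13 = 14.
Bid 26: wins, pays 12, utility 27 - 12 = 15.
So bidding 26 beats truth here (15 > 14).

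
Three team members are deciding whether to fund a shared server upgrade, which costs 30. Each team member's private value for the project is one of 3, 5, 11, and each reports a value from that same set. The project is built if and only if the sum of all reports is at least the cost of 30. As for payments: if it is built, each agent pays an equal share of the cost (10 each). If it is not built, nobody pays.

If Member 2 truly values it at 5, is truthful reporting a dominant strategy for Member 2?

Check each profile of the others' reports and compare truth against every alternative report.
Others report (3, 3): truth gives 0, best alternative gives 0.
Others report (3, 5): truth gives 0, best alternative gives 0.
Others report (3, 11): truth gives 0, best alternative gives 0.
Others report (5, 3): truth gives 0, best alternative gives 0.
Others report (5, 5): truth gives 0, best alternative gives 0.
Others report (5, 11): truth gives 0, best alternative gives 0.
(Remaining 3 profiles checked similarly; truth is weakly best in each.)
In every case the truthful report is at least as good as any alternative, so it is a dominant strategy.

Yes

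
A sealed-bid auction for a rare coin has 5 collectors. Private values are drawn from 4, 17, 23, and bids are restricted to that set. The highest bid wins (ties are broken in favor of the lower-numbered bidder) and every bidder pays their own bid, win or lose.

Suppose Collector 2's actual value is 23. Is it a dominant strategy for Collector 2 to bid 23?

Consider the case where Collector 1 bids 4, Collector 3 bids 4, Collector 4 bids 4 and Collector 5 bids 4.
Truthful bid 23: wins, pays 23, utility 23 - 23 = 0.
Bid 17 instead: wins, pays 17, utility 23 - 17 = 6.
Since 6 > 0, bidding 17 is strictly better here, so truthful bidding is not dominant.

No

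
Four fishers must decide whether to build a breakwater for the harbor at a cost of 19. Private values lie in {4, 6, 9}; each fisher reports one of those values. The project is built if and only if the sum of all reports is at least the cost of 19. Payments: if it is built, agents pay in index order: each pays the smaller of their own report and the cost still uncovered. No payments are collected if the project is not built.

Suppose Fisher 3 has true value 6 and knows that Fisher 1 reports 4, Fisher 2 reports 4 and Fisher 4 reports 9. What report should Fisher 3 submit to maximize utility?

4

Report 4: project built, pays 4, utility 6 - 4 = 2.
Report 6: project built, pays 6, utility 6 - 6 = 0.
Report 9: project built, pays 9, utility 6 - 9 = -3.
The best choice is 4 with utility 2.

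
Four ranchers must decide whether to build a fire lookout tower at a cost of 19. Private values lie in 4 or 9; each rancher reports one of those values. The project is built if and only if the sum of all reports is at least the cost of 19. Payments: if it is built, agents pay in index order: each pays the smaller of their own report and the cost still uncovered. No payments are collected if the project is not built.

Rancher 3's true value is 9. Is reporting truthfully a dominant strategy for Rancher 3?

No

Consider the case where Rancher 1 reports 4, Rancher 2 reports 4 and Rancher 4 reports 9.
Truthful report 9: project built, pays 9, utility 9 - 9 = 0.
Report 4 instead: project built, pays 4, utility 9 - 4 = 5.
Since 5 > 0, reporting 4 is strictly better here, so truthful reporting is not dominant.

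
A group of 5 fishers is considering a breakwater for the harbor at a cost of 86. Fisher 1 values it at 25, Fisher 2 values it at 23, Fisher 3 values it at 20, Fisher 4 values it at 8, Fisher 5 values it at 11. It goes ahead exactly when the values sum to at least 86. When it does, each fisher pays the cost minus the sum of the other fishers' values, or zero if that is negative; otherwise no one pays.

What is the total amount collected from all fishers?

Total value 87 ≥ cost 86, so it is built.
Fisher 1: others sum to 62; max(0, 86 - 62) = 24.
Fisher 2: others sum to 64; max(0, 86 - 64) = 22.
Fisher 3: others sum to 67; max(0, 86 - 67) = 19.
Fisher 4: others sum to 79; max(0, 86 - 79) = 7.
Fisher 5: others sum to 76; max(0, 86 - 76) = 10.
Total collected = 24 + 22 + 19 + 7 + 10 = 82.

82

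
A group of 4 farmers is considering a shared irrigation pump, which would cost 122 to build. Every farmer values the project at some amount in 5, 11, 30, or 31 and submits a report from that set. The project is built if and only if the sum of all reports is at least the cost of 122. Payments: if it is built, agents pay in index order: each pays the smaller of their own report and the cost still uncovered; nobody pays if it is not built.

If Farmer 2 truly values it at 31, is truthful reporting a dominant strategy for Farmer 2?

No

Consider the case where Farmer 1 reports 30, Farmer 3 reports 31 and Farmer 4 reports 31.
Truthful report 31: project built, pays 31, utility 31 - 31 = 0.
Report 30 instead: project built, pays 30, utility 31 - 30 = 1.
Since 1 > 0, reporting 30 is strictly better here, so truthful reporting is not dominant.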